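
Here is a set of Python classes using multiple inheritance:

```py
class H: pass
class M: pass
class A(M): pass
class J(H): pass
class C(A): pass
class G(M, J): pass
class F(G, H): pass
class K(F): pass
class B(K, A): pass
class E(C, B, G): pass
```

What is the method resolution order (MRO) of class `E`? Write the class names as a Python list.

L[E] = E + merge(L[C], L[B], L[G], [C B G])
  take C:  [C A M object] + [B K F G A M J H object] + [G M J H object] + [C B G]
  take B:  [A M object] + [B K F G A M J H object] + [G M J H object] + [B G]
  take K:  [A M object] + [K F G A M J H object] + [G M J H object] + [G]
  take F:  [A M object] + [F G A M J H object] + [G M J H object] + [G]
  take G:  [A M object] + [G A M J H object] + [G M J H object] + [G]
  take A:  [A M object] + [A M J H object] + [M J H object]
  take M:  [M object] + [M J H object] + [M J H object]
  take J:  [object] + [J H object] + [J H object]
  take H:  [object] + [H object] + [H object]
  take object:  [object] + [object] + [object]

[E, C, B, K, F, G, A, M, J, H, object]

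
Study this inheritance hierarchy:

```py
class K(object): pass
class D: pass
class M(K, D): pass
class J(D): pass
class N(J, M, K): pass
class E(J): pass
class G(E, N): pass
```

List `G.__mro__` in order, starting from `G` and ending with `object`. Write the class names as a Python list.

[G, E, N, J, M, K, D, object]

L[G] = G + merge(L[E], L[N], [E N])
  take E:  [E J D object] + [N J M K D object] + [E N]
  take N:  [J D object] + [N J M K D object] + [N]
  take J:  [J D object] + [J M K D object]
  take M:  [D object] + [M K D object]
  take K:  [D object] + [K D object]
  take D:  [D object] + [D object]
  take object:  [object] + [object]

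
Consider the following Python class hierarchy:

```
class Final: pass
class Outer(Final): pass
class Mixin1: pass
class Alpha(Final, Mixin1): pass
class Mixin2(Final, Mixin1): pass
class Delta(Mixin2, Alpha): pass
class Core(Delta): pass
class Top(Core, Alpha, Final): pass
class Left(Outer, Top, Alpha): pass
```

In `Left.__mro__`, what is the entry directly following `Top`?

Core

L[Left] = Left + merge(L[Outer], L[Top], L[Alpha], [Outer Top Alpha])
  take Outer:  [Outer Final object] + [Top Core Delta Mixin2 Alpha Final Mixin1 object] + [Alpha Final Mixin1 object] + [Outer Top Alpha]
  take Top:  [Final object] + [Top Core Delta Mixin2 Alpha Final Mixin1 object] + [Alpha Final Mixin1 object] + [Top Alpha]
  take Core:  [Final object] + [Core Delta Mixin2 Alpha Final Mixin1 object] + [Alpha Final Mixin1 object] + [Alpha]
  take Delta:  [Final object] + [Delta Mixin2 Alpha Final Mixin1 object] + [Alpha Final Mixin1 object] + [Alpha]
  take Mixin2:  [Final object] + [Mixin2 Alpha Final Mixin1 object] + [Alpha Final Mixin1 object] + [Alpha]
  take Alpha:  [Final object] + [Alpha Final Mixin1 object] + [Alpha Final Mixin1 object] + [Alpha]
  take Final:  [Final object] + [Final Mixin1 object] + [Final Mixin1 object]
  take Mixin1:  [object] + [Mixin1 object] + [Mixin1 object]
  take object:  [object] + [object] + [object]
MRO: Left Outer Top Core Delta Mixin2 Alpha Final Mixin1 object
Top is at position 2; next is Core.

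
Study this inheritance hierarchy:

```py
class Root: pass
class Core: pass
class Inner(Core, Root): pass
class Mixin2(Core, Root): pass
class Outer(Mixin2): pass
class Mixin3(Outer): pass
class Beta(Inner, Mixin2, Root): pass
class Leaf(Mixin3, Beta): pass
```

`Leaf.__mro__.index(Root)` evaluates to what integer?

L[Leaf] = Leaf + merge(L[Mixin3], L[Beta], [Mixin3 Beta])
  take Mixin3:  [Mixin3 Outer Mixin2 Core Root object] + [Beta Inner Mixin2 Core Root object] + [Mixin3 Beta]
  take Outer:  [Outer Mixin2 Core Root object] + [Beta Inner Mixin2 Core Root object] + [Beta]
  take Beta:  [Mixin2 Core Root object] + [Beta Inner Mixin2 Core Root object] + [Beta]
  take Inner:  [Mixin2 Core Root object] + [Inner Mixin2 Core Root object]
  take Mixin2:  [Mixin2 Core Root object] + [Mixin2 Core Root object]
  take Core:  [Core Root object] + [Core Root object]
  take Root:  [Root object] + [Root object]
  take object:  [object] + [object]
MRO: Leaf Mixin3 Outer Beta Inner Mixin2 Core Root object
Root sits at index 7.

7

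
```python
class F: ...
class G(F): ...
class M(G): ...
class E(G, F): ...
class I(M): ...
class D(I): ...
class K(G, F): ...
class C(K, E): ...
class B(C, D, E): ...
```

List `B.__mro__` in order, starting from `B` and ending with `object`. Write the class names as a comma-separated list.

B, C, K, D, E, I, M, G, F, object

L[B] = B + merge(L[C], L[D], L[E], [C D E])
  take C:  [C K E G F object] + [D I M G F object] + [E G F object] + [C D E]
  take K:  [K E G F object] + [D I M G F object] + [E G F object] + [D E]
  take D:  [E G F object] + [D I M G F object] + [E G F object] + [D E]
  take E:  [E G F object] + [I M G F object] + [E G F object] + [E]
  take I:  [G F object] + [I M G F object] + [G F object]
  take M:  [G F object] + [M G F object] + [G F object]
  take G:  [G F object] + [G F object] + [G F object]
  take F:  [F object] + [F object] + [F object]
  take object:  [object] + [object] + [object]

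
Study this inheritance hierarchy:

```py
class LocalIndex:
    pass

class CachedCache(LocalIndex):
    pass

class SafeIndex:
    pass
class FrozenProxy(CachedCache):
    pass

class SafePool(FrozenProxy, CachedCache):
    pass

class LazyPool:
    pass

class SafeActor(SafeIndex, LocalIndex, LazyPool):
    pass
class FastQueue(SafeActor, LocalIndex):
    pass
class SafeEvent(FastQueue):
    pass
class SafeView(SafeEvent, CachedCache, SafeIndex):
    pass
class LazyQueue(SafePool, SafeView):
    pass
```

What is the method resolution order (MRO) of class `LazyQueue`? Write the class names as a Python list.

[LazyQueue, SafePool, FrozenProxy, SafeView, SafeEvent, FastQueue, SafeActor, CachedCache, SafeIndex, LocalIndex, LazyPool, object]

L[LazyQueue] = LazyQueue + merge(L[SafePool], L[SafeView], [SafePool SafeView])
  take SafePool:  [SafePool FrozenProxy CachedCache LocalIndex object] + [SafeView SafeEvent FastQueue SafeActor CachedCache SafeIndex LocalIndex LazyPool object] + [SafePool SafeView]
  take FrozenProxy:  [FrozenProxy CachedCache LocalIndex object] + [SafeView SafeEvent FastQueue SafeActor CachedCache SafeIndex LocalIndex LazyPool object] + [SafeView]
  take SafeView:  [CachedCache LocalIndex object] + [SafeView SafeEvent FastQueue SafeActor CachedCache SafeIndex LocalIndex LazyPool object] + [SafeView]
  take SafeEvent:  [CachedCache LocalIndex object] + [SafeEvent FastQueue SafeActor CachedCache SafeIndex LocalIndex LazyPool object]
  take FastQueue:  [CachedCache LocalIndex object] + [FastQueue SafeActor CachedCache SafeIndex LocalIndex LazyPool object]
  take SafeActor:  [CachedCache LocalIndex object] + [SafeActor CachedCache SafeIndex LocalIndex LazyPool object]
  take CachedCache:  [CachedCache LocalIndex object] + [CachedCache SafeIndex LocalIndex LazyPool object]
  take SafeIndex:  [LocalIndex object] + [SafeIndex LocalIndex LazyPool object]
  take LocalIndex:  [LocalIndex object] + [LocalIndex LazyPool object]
  take LazyPool:  [object] + [LazyPool object]
  take object:  [object] + [object]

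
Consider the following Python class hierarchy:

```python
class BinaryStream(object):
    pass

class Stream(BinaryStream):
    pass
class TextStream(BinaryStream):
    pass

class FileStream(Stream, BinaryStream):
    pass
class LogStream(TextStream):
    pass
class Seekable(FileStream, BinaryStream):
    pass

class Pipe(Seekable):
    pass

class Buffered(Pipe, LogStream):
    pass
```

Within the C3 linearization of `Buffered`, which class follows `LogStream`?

L[Buffered] = Buffered + merge(L[Pipe], L[LogStream], [Pipe LogStream])
  take Pipe:  [Pipe Seekable FileStream Stream BinaryStream object] + [LogStream TextStream BinaryStream object] + [Pipe LogStream]
  take Seekable:  [Seekable FileStream Stream BinaryStream object] + [LogStream TextStream BinaryStream object] + [LogStream]
  take FileStream:  [FileStream Stream BinaryStream object] + [LogStream TextStream BinaryStream object] + [LogStream]
  take Stream:  [Stream BinaryStream object] + [LogStream TextStream BinaryStream object] + [LogStream]
  take LogStream:  [BinaryStream object] + [LogStream TextStream BinaryStream object] + [LogStream]
  take TextStream:  [BinaryStream object] + [TextStream BinaryStream object]
  take BinaryStream:  [BinaryStream object] + [BinaryStream object]
  take object:  [object] + [object]
MRO: Buffered Pipe Seekable FileStream Stream LogStream TextStream BinaryStream object
LogStream is at position 5; next is TextStream.

TextStream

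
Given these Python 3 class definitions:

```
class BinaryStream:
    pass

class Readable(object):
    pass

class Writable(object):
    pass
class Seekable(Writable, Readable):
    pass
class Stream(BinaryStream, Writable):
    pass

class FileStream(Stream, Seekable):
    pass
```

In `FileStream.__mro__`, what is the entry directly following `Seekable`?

Writable

L[FileStream] = FileStream + merge(L[Stream], L[Seekable], [Stream Seekable])
  take Stream:  [Stream BinaryStream Writable object] + [Seekable Writable Readable object] + [Stream Seekable]
  take BinaryStream:  [BinaryStream Writable object] + [Seekable Writable Readable object] + [Seekable]
  take Seekable:  [Writable object] + [Seekable Writable Readable object] + [Seekable]
  take Writable:  [Writable object] + [Writable Readable object]
  take Readable:  [object] + [Readable object]
  take object:  [object] + [object]
MRO: FileStream Stream BinaryStream Seekable Writable Readable object
Seekable is at position 3; next is Writable.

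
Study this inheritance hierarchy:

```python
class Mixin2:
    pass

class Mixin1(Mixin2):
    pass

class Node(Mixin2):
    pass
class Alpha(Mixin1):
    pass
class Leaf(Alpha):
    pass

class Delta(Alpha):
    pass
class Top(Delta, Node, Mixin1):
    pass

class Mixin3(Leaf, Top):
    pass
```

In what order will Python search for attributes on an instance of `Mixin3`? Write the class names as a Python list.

[Mixin3, Leaf, Top, Delta, Alpha, Node, Mixin1, Mixin2, object]

L[Mixin3] = Mixin3 + merge(L[Leaf], L[Top], [Leaf Top])
  take Leaf:  [Leaf Alpha Mixin1 Mixin2 object] + [Top Delta Alpha Node Mixin1 Mixin2 object] + [Leaf Top]
  take Top:  [Alpha Mixin1 Mixin2 object] + [Top Delta Alpha Node Mixin1 Mixin2 object] + [Top]
  take Delta:  [Alpha Mixin1 Mixin2 object] + [Delta Alpha Node Mixin1 Mixin2 object]
  take Alpha:  [Alpha Mixin1 Mixin2 object] + [Alpha Node Mixin1 Mixin2 object]
  take Node:  [Mixin1 Mixin2 object] + [Node Mixin1 Mixin2 object]
  take Mixin1:  [Mixin1 Mixin2 object] + [Mixin1 Mixin2 object]
  take Mixin2:  [Mixin2 object] + [Mixin2 object]
  take object:  [object] + [object]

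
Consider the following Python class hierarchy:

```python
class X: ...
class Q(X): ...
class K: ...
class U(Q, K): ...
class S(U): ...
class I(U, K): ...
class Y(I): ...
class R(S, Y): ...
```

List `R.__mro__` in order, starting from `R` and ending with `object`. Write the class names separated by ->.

R -> S -> Y -> I -> U -> Q -> X -> K -> object

L[R] = R + merge(L[S], L[Y], [S Y])
  take S:  [S U Q X K object] + [Y I U Q X K object] + [S Y]
  take Y:  [U Q X K object] + [Y I U Q X K object] + [Y]
  take I:  [U Q X K object] + [I U Q X K object]
  take U:  [U Q X K object] + [U Q X K object]
  take Q:  [Q X K object] + [Q X K object]
  take X:  [X K object] + [X K object]
  take K:  [K object] + [K object]
  take object:  [object] + [object]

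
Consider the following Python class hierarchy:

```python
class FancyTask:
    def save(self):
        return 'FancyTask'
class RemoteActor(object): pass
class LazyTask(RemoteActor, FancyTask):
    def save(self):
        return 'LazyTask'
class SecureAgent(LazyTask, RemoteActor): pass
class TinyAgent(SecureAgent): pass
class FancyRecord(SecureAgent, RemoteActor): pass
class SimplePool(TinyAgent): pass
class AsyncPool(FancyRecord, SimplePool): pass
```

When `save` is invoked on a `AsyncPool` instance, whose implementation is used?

LazyTask

L[AsyncPool] = AsyncPool + merge(L[FancyRecord], L[SimplePool], [FancyRecord SimplePool])
  take FancyRecord:  [FancyRecord SecureAgent LazyTask RemoteActor FancyTask object] + [SimplePool TinyAgent SecureAgent LazyTask RemoteActor FancyTask object] + [FancyRecord SimplePool]
  take SimplePool:  [SecureAgent LazyTask RemoteActor FancyTask object] + [SimplePool TinyAgent SecureAgent LazyTask RemoteActor FancyTask object] + [SimplePool]
  take TinyAgent:  [SecureAgent LazyTask RemoteActor FancyTask object] + [TinyAgent SecureAgent LazyTask RemoteActor FancyTask object]
  take SecureAgent:  [SecureAgent LazyTask RemoteActor FancyTask object] + [SecureAgent LazyTask RemoteActor FancyTask object]
  take LazyTask:  [LazyTask RemoteActor FancyTask object] + [LazyTask RemoteActor FancyTask object]
  take RemoteActor:  [RemoteActor FancyTask object] + [RemoteActor FancyTask object]
  take FancyTask:  [FancyTask object] + [FancyTask object]
  take object:  [object] + [object]
MRO: AsyncPool FancyRecord SimplePool TinyAgent SecureAgent LazyTask RemoteActor FancyTask object
save is defined in: FancyTask, LazyTask. First along the MRO is LazyTask.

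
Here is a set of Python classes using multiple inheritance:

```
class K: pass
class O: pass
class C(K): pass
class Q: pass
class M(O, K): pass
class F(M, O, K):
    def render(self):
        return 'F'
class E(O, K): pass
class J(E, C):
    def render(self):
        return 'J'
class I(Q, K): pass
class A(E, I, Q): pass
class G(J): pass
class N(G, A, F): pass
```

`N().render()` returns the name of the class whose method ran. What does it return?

J

L[N] = N + merge(L[G], L[A], L[F], [G A F])
  take G:  [G J E O C K object] + [A E O I Q K object] + [F M O K object] + [G A F]
  take J:  [J E O C K object] + [A E O I Q K object] + [F M O K object] + [A F]
  take A:  [E O C K object] + [A E O I Q K object] + [F M O K object] + [A F]
  take E:  [E O C K object] + [E O I Q K object] + [F M O K object] + [F]
  take F:  [O C K object] + [O I Q K object] + [F M O K object] + [F]
  take M:  [O C K object] + [O I Q K object] + [M O K object]
  take O:  [O C K object] + [O I Q K object] + [O K object]
  take C:  [C K object] + [I Q K object] + [K object]
  take I:  [K object] + [I Q K object] + [K object]
  take Q:  [K object] + [Q K object] + [K object]
  take K:  [K object] + [K object] + [K object]
  take object:  [object] + [object] + [object]
MRO: N G J A E F M O C I Q K object
render is defined in: F, J. First along the MRO is J.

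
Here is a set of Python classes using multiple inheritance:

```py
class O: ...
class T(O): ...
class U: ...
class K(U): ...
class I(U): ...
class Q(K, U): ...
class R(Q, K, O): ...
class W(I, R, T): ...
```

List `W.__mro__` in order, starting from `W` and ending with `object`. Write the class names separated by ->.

L[W] = W + merge(L[I], L[R], L[T], [I R T])
  take I:  [I U object] + [R Q K U O object] + [T O object] + [I R T]
  take R:  [U object] + [R Q K U O object] + [T O object] + [R T]
  take Q:  [U object] + [Q K U O object] + [T O object] + [T]
  take K:  [U object] + [K U O object] + [T O object] + [T]
  take U:  [U object] + [U O object] + [T O object] + [T]
  take T:  [object] + [O object] + [T O object] + [T]
  take O:  [object] + [O object] + [O object]
  take object:  [object] + [object] + [object]

W -> I -> R -> Q -> K -> U -> T -> O -> object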